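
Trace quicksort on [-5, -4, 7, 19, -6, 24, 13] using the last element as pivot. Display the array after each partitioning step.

Partition 1: pivot=13 at index 4 -> [-5, -4, 7, -6, 13, 24, 19]
Partition 2: pivot=-6 at index 0 -> [-6, -4, 7, -5, 13, 24, 19]
Partition 3: pivot=-5 at index 1 -> [-6, -5, 7, -4, 13, 24, 19]
Partition 4: pivot=-4 at index 2 -> [-6, -5, -4, 7, 13, 24, 19]
Partition 5: pivot=19 at index 5 -> [-6, -5, -4, 7, 13, 19, 24]


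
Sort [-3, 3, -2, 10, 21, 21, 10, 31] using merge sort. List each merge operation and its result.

Divide and conquer:
  Merge [-3] + [3] -> [-3, 3]
  Merge [-2] + [10] -> [-2, 10]
  Merge [-3, 3] + [-2, 10] -> [-3, -2, 3, 10]
  Merge [21] + [21] -> [21, 21]
  Merge [10] + [31] -> [10, 31]
  Merge [21, 21] + [10, 31] -> [10, 21, 21, 31]
  Merge [-3, -2, 3, 10] + [10, 21, 21, 31] -> [-3, -2, 3, 10, 10, 21, 21, 31]


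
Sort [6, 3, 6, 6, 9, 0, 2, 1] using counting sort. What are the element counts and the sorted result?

Count array: [1, 1, 1, 1, 0, 0, 3, 0, 0, 1]
(count[i] = number of elements equal to i)
Cumulative count: [1, 2, 3, 4, 4, 4, 7, 7, 7, 8]
Sorted: [0, 1, 2, 3, 6, 6, 6, 9]


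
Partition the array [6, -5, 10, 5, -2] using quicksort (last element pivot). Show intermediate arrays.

Partition 1: pivot=-2 at index 1 -> [-5, -2, 10, 5, 6]
Partition 2: pivot=6 at index 3 -> [-5, -2, 5, 6, 10]


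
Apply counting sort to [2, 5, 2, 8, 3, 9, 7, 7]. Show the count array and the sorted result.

Count array: [0, 0, 2, 1, 0, 1, 0, 2, 1, 1]
(count[i] = number of elements equal to i)
Cumulative count: [0, 0, 2, 3, 3, 4, 4, 6, 7, 8]
Sorted: [2, 2, 3, 5, 7, 7, 8, 9]


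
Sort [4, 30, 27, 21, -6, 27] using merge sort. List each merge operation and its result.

Divide and conquer:
  Merge [30] + [27] -> [27, 30]
  Merge [4] + [27, 30] -> [4, 27, 30]
  Merge [-6] + [27] -> [-6, 27]
  Merge [21] + [-6, 27] -> [-6, 21, 27]
  Merge [4, 27, 30] + [-6, 21, 27] -> [-6, 4, 21, 27, 27, 30]


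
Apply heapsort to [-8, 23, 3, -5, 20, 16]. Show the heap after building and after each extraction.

Build heap: [23, 20, 16, -5, -8, 3]
Extract 23: [20, 3, 16, -5, -8, 23]
Extract 20: [16, 3, -8, -5, 20, 23]
Extract 16: [3, -5, -8, 16, 20, 23]
Extract 3: [-5, -8, 3, 16, 20, 23]
Extract -5: [-8, -5, 3, 16, 20, 23]


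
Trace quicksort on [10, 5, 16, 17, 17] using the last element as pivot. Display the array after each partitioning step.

Partition 1: pivot=17 at index 4 -> [10, 5, 16, 17, 17]
Partition 2: pivot=17 at index 3 -> [10, 5, 16, 17, 17]
Partition 3: pivot=16 at index 2 -> [10, 5, 16, 17, 17]
Partition 4: pivot=5 at index 0 -> [5, 10, 16, 17, 17]


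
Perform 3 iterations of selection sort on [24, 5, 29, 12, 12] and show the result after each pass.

Pass 1: Select minimum 5 at index 1, swap -> [5, 24, 29, 12, 12]
Pass 2: Select minimum 12 at index 3, swap -> [5, 12, 29, 24, 12]
Pass 3: Select minimum 12 at index 4, swap -> [5, 12, 12, 24, 29]


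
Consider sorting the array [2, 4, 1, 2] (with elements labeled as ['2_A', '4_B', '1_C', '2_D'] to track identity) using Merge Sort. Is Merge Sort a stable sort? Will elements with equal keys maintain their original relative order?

Trace Merge Sort on the labeled array (the key is the number; the letter only tracks identity):
  Merge [2_A] + [4_B] -> [2_A, 4_B]
  Merge [1_C] + [2_D] -> [1_C, 2_D]
  Merge [2_A, 4_B] + [1_C, 2_D] -> [1_C, 2_A, 2_D, 4_B]
Final order: [1_C, 2_A, 2_D, 4_B]
Equal keys:
  value 2: originally 2_A, 2_D; after sorting 2_A, 2_D -> order preserved
All equal keys kept their original relative order. Merge Sort is stable: when the heads of the two halves are equal the merge takes from the left half first.
Answer: Stable


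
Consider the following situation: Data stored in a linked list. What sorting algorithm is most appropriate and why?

Best choice: Merge sort
Reason: Merge sort doesn't require random access; can be done in O(1) extra space for linked lists


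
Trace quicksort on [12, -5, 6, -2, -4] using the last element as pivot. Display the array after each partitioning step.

Partition 1: pivot=-4 at index 1 -> [-5, -4, 6, -2, 12]
Partition 2: pivot=12 at index 4 -> [-5, -4, 6, -2, 12]
Partition 3: pivot=-2 at index 2 -> [-5, -4, -2, 6, 12]


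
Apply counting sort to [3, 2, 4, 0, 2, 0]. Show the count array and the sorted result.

Count array: [2, 0, 2, 1, 1]
(count[i] = number of elements equal to i)
Cumulative count: [2, 2, 4, 5, 6]
Sorted: [0, 0, 2, 2, 3, 4]


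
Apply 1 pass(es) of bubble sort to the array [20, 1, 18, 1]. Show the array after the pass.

After pass 1: [1, 18, 1, 20] (3 swaps)
Total swaps: 3


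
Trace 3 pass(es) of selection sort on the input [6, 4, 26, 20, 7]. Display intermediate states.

Pass 1: Select minimum 4 at index 1, swap -> [4, 6, 26, 20, 7]
Pass 2: Select minimum 6 at index 1, swap -> [4, 6, 26, 20, 7]
Pass 3: Select minimum 7 at index 4, swap -> [4, 6, 7, 20, 26]


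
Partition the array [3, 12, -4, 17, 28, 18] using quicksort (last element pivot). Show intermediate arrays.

Partition 1: pivot=18 at index 4 -> [3, 12, -4, 17, 18, 28]
Partition 2: pivot=17 at index 3 -> [3, 12, -4, 17, 18, 28]
Partition 3: pivot=-4 at index 0 -> [-4, 12, 3, 17, 18, 28]
Partition 4: pivot=3 at index 1 -> [-4, 3, 12, 17, 18, 28]


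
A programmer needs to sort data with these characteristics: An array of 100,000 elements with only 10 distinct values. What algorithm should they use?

Best choice: 3-way quicksort or Counting sort
Reason: 3-way (Dutch national flag) partitioning groups every copy of the pivot together, so with only d=10 distinct keys quicksort finishes in O(n log d) expected time, which is effectively linear; counting sort runs in O(n + k) where k is the size of the key range (not the number of distinct values), so it is linear when the 10 values are integers drawn from a small known range


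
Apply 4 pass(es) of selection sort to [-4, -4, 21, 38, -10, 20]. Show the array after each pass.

Pass 1: Select minimum -10 at index 4, swap -> [-10, -4, 21, 38, -4, 20]
Pass 2: Select minimum -4 at index 1, swap -> [-10, -4, 21, 38, -4, 20]
Pass 3: Select minimum -4 at index 4, swap -> [-10, -4, -4, 38, 21, 20]
Pass 4: Select minimum 20 at index 5, swap -> [-10, -4, -4, 20, 21, 38]


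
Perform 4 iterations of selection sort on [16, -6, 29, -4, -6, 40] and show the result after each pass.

Pass 1: Select minimum -6 at index 1, swap -> [-6, 16, 29, -4, -6, 40]
Pass 2: Select minimum -6 at index 4, swap -> [-6, -6, 29, -4, 16, 40]
Pass 3: Select minimum -4 at index 3, swap -> [-6, -6, -4, 29, 16, 40]
Pass 4: Select minimum 16 at index 4, swap -> [-6, -6, -4, 16, 29, 40]


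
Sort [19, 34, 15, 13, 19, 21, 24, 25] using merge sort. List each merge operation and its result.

Divide and conquer:
  Merge [19] + [34] -> [19, 34]
  Merge [15] + [13] -> [13, 15]
  Merge [19, 34] + [13, 15] -> [13, 15, 19, 34]
  Merge [19] + [21] -> [19, 21]
  Merge [24] + [25] -> [24, 25]
  Merge [19, 21] + [24, 25] -> [19, 21, 24, 25]
  Merge [13, 15, 19, 34] + [19, 21, 24, 25] -> [13, 15, 19, 19, 21, 24, 25, 34]


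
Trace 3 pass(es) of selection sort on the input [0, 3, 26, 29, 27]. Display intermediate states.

Pass 1: Select minimum 0 at index 0, swap -> [0, 3, 26, 29, 27]
Pass 2: Select minimum 3 at index 1, swap -> [0, 3, 26, 29, 27]
Pass 3: Select minimum 26 at index 2, swap -> [0, 3, 26, 29, 27]


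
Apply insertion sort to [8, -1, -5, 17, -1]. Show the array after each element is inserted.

First element 8 is already 'sorted'
Insert -1: shifted 1 elements -> [-1, 8, -5, 17, -1]
Insert -5: shifted 2 elements -> [-5, -1, 8, 17, -1]
Insert 17: shifted 0 elements -> [-5, -1, 8, 17, -1]
Insert -1: shifted 2 elements -> [-5, -1, -1, 8, 17]


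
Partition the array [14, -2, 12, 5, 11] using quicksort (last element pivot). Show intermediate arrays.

Partition 1: pivot=11 at index 2 -> [-2, 5, 11, 14, 12]
Partition 2: pivot=5 at index 1 -> [-2, 5, 11, 14, 12]
Partition 3: pivot=12 at index 3 -> [-2, 5, 11, 12, 14]


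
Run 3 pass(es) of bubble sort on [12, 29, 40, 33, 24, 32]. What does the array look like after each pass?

After pass 1: [12, 29, 33, 24, 32, 40] (3 swaps)
After pass 2: [12, 29, 24, 32, 33, 40] (2 swaps)
After pass 3: [12, 24, 29, 32, 33, 40] (1 swaps)
Total swaps: 6


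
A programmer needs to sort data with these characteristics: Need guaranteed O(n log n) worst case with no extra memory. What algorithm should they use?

Best choice: Heapsort
Reason: Heapsort is O(n log n) worst case and sorts in-place; quicksort can degrade to O(n^2)


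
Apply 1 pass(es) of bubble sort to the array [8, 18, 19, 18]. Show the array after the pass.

After pass 1: [8, 18, 18, 19] (1 swaps)
Total swaps: 1


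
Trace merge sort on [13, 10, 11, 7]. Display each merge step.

Divide and conquer:
  Merge [13] + [10] -> [10, 13]
  Merge [11] + [7] -> [7, 11]
  Merge [10, 13] + [7, 11] -> [7, 10, 11, 13]


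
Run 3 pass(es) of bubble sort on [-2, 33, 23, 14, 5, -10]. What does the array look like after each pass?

After pass 1: [-2, 23, 14, 5, -10, 33] (4 swaps)
After pass 2: [-2, 14, 5, -10, 23, 33] (3 swaps)
After pass 3: [-2, 5, -10, 14, 23, 33] (2 swaps)
Total swaps: 9


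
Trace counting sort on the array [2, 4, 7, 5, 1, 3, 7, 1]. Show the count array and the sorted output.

Count array: [0, 2, 1, 1, 1, 1, 0, 2]
(count[i] = number of elements equal to i)
Cumulative count: [0, 2, 3, 4, 5, 6, 6, 8]
Sorted: [1, 1, 2, 3, 4, 5, 7, 7]


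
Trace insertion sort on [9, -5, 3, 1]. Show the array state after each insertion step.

First element 9 is already 'sorted'
Insert -5: shifted 1 elements -> [-5, 9, 3, 1]
Insert 3: shifted 1 elements -> [-5, 3, 9, 1]
Insert 1: shifted 2 elements -> [-5, 1, 3, 9]


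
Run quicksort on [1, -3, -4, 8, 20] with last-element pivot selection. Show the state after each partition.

Partition 1: pivot=20 at index 4 -> [1, -3, -4, 8, 20]
Partition 2: pivot=8 at index 3 -> [1, -3, -4, 8, 20]
Partition 3: pivot=-4 at index 0 -> [-4, -3, 1, 8, 20]
Partition 4: pivot=1 at index 2 -> [-4, -3, 1, 8, 20]


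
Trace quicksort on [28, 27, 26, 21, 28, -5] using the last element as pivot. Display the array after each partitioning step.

Partition 1: pivot=-5 at index 0 -> [-5, 27, 26, 21, 28, 28]
Partition 2: pivot=28 at index 5 -> [-5, 27, 26, 21, 28, 28]
Partition 3: pivot=28 at index 4 -> [-5, 27, 26, 21, 28, 28]
Partition 4: pivot=21 at index 1 -> [-5, 21, 26, 27, 28, 28]
Partition 5: pivot=27 at index 3 -> [-5, 21, 26, 27, 28, 28]


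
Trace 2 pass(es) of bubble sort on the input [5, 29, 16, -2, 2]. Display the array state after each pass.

After pass 1: [5, 16, -2, 2, 29] (3 swaps)
After pass 2: [5, -2, 2, 16, 29] (2 swaps)
Total swaps: 5


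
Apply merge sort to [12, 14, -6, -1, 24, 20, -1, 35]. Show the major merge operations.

Divide and conquer:
  Merge [12] + [14] -> [12, 14]
  Merge [-6] + [-1] -> [-6, -1]
  Merge [12, 14] + [-6, -1] -> [-6, -1, 12, 14]
  Merge [24] + [20] -> [20, 24]
  Merge [-1] + [35] -> [-1, 35]
  Merge [20, 24] + [-1, 35] -> [-1, 20, 24, 35]
  Merge [-6, -1, 12, 14] + [-1, 20, 24, 35] -> [-6, -1, -1, 12, 14, 20, 24, 35]


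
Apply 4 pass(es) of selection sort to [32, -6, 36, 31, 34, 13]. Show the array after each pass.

Pass 1: Select minimum -6 at index 1, swap -> [-6, 32, 36, 31, 34, 13]
Pass 2: Select minimum 13 at index 5, swap -> [-6, 13, 36, 31, 34, 32]
Pass 3: Select minimum 31 at index 3, swap -> [-6, 13, 31, 36, 34, 32]
Pass 4: Select minimum 32 at index 5, swap -> [-6, 13, 31, 32, 34, 36]


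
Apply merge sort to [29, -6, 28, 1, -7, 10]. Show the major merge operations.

Divide and conquer:
  Merge [-6] + [28] -> [-6, 28]
  Merge [29] + [-6, 28] -> [-6, 28, 29]
  Merge [-7] + [10] -> [-7, 10]
  Merge [1] + [-7, 10] -> [-7, 1, 10]
  Merge [-6, 28, 29] + [-7, 1, 10] -> [-7, -6, 1, 10, 28, 29]


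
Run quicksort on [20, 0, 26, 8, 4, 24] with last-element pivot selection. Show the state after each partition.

Partition 1: pivot=24 at index 4 -> [20, 0, 8, 4, 24, 26]
Partition 2: pivot=4 at index 1 -> [0, 4, 8, 20, 24, 26]
Partition 3: pivot=20 at index 3 -> [0, 4, 8, 20, 24, 26]


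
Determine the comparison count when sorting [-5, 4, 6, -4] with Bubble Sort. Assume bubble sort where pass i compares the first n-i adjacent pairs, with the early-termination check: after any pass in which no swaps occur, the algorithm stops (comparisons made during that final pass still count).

Pass 1: compare adjacent pairs (0,1)..(2,3) = 3 comparison(s), 1 swap(s) -> [-5, 4, -4, 6]
Pass 2: compare adjacent pairs (0,1)..(1,2) = 2 comparison(s), 1 swap(s) -> [-5, -4, 4, 6]
Pass 3: compare adjacent pairs (0,1)..(0,1) = 1 comparison(s), 0 swap(s) -> [-5, -4, 4, 6]
No swaps in this pass, so bubble sort stops here.
Total comparisons: 3 + 2 + 1 = 6


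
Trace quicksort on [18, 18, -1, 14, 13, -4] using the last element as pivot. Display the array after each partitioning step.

Partition 1: pivot=-4 at index 0 -> [-4, 18, -1, 14, 13, 18]
Partition 2: pivot=18 at index 5 -> [-4, 18, -1, 14, 13, 18]
Partition 3: pivot=13 at index 2 -> [-4, -1, 13, 14, 18, 18]
Partition 4: pivot=18 at index 4 -> [-4, -1, 13, 14, 18, 18]


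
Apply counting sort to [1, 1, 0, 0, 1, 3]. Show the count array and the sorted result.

Count array: [2, 3, 0, 1]
(count[i] = number of elements equal to i)
Cumulative count: [2, 5, 5, 6]
Sorted: [0, 0, 1, 1, 1, 3]


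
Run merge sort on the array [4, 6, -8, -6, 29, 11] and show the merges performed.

Divide and conquer:
  Merge [6] + [-8] -> [-8, 6]
  Merge [4] + [-8, 6] -> [-8, 4, 6]
  Merge [29] + [11] -> [11, 29]
  Merge [-6] + [11, 29] -> [-6, 11, 29]
  Merge [-8, 4, 6] + [-6, 11, 29] -> [-8, -6, 4, 6, 11, 29]


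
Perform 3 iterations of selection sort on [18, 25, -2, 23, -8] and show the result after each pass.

Pass 1: Select minimum -8 at index 4, swap -> [-8, 25, -2, 23, 18]
Pass 2: Select minimum -2 at index 2, swap -> [-8, -2, 25, 23, 18]
Pass 3: Select minimum 18 at index 4, swap -> [-8, -2, 18, 23, 25]


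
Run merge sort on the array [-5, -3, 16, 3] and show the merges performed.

Divide and conquer:
  Merge [-5] + [-3] -> [-5, -3]
  Merge [16] + [3] -> [3, 16]
  Merge [-5, -3] + [3, 16] -> [-5, -3, 3, 16]


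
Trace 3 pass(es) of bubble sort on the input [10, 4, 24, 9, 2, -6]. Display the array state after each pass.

After pass 1: [4, 10, 9, 2, -6, 24] (4 swaps)
After pass 2: [4, 9, 2, -6, 10, 24] (3 swaps)
After pass 3: [4, 2, -6, 9, 10, 24] (2 swaps)
Total swaps: 9


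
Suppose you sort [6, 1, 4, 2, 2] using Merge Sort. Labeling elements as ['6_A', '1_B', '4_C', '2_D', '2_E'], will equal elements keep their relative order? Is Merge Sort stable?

Trace Merge Sort on the labeled array (the key is the number; the letter only tracks identity):
  Merge [6_A] + [1_B] -> [1_B, 6_A]
  Merge [2_D] + [2_E] -> [2_D, 2_E]
  Merge [4_C] + [2_D, 2_E] -> [2_D, 2_E, 4_C]
  Merge [1_B, 6_A] + [2_D, 2_E, 4_C] -> [1_B, 2_D, 2_E, 4_C, 6_A]
Final order: [1_B, 2_D, 2_E, 4_C, 6_A]
Equal keys:
  value 2: originally 2_D, 2_E; after sorting 2_D, 2_E -> order preserved
All equal keys kept their original relative order. Merge Sort is stable: when the heads of the two halves are equal the merge takes from the left half first.
Answer: Stable


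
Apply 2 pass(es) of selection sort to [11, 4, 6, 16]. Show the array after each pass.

Pass 1: Select minimum 4 at index 1, swap -> [4, 11, 6, 16]
Pass 2: Select minimum 6 at index 2, swap -> [4, 6, 11, 16]


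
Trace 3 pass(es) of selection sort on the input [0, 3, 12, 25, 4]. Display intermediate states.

Pass 1: Select minimum 0 at index 0, swap -> [0, 3, 12, 25, 4]
Pass 2: Select minimum 3 at index 1, swap -> [0, 3, 12, 25, 4]
Pass 3: Select minimum 4 at index 4, swap -> [0, 3, 4, 25, 12]


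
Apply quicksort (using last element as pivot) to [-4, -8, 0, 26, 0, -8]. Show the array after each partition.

Partition 1: pivot=-8 at index 1 -> [-8, -8, 0, 26, 0, -4]
Partition 2: pivot=-4 at index 2 -> [-8, -8, -4, 26, 0, 0]
Partition 3: pivot=0 at index 4 -> [-8, -8, -4, 0, 0, 26]


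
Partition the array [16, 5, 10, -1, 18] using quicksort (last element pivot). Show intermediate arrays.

Partition 1: pivot=18 at index 4 -> [16, 5, 10, -1, 18]
Partition 2: pivot=-1 at index 0 -> [-1, 5, 10, 16, 18]
Partition 3: pivot=16 at index 3 -> [-1, 5, 10, 16, 18]
Partition 4: pivot=10 at index 2 -> [-1, 5, 10, 16, 18]


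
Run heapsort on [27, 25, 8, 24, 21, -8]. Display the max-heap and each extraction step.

Build heap: [27, 25, 8, 24, 21, -8]
Extract 27: [25, 24, 8, -8, 21, 27]
Extract 25: [24, 21, 8, -8, 25, 27]
Extract 24: [21, -8, 8, 24, 25, 27]
Extract 21: [8, -8, 21, 24, 25, 27]
Extract 8: [-8, 8, 21, 24, 25, 27]


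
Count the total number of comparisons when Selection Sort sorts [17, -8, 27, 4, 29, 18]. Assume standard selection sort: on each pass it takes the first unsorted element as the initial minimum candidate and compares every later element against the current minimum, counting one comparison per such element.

Pass 1: scan indices 1..5 for the minimum = 5 comparison(s); min is -8, place at index 0 -> [-8, 17, 27, 4, 29, 18]
Pass 2: scan indices 2..5 for the minimum = 4 comparison(s); min is 4, place at index 1 -> [-8, 4, 27, 17, 29, 18]
Pass 3: scan indices 3..5 for the minimum = 3 comparison(s); min is 17, place at index 2 -> [-8, 4, 17, 27, 29, 18]
Pass 4: scan indices 4..5 for the minimum = 2 comparison(s); min is 18, place at index 3 -> [-8, 4, 17, 18, 29, 27]
Pass 5: scan indices 5..5 for the minimum = 1 comparison(s); min is 27, place at index 4 -> [-8, 4, 17, 18, 27, 29]
Selection sort always scans the whole unsorted suffix, so the count is (n-1) + (n-2) + ... + 1 = n(n-1)/2 = 6*5/2 = 15 regardless of the input order.
Total comparisons: 5 + 4 + 3 + 2 + 1 = 15


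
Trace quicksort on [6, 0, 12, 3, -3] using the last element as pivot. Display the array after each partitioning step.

Partition 1: pivot=-3 at index 0 -> [-3, 0, 12, 3, 6]
Partition 2: pivot=6 at index 3 -> [-3, 0, 3, 6, 12]
Partition 3: pivot=3 at index 2 -> [-3, 0, 3, 6, 12]


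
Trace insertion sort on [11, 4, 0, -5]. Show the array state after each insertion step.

First element 11 is already 'sorted'
Insert 4: shifted 1 elements -> [4, 11, 0, -5]
Insert 0: shifted 2 elements -> [0, 4, 11, -5]
Insert -5: shifted 3 elements -> [-5, 0, 4, 11]


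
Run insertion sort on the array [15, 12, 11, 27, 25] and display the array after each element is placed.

First element 15 is already 'sorted'
Insert 12: shifted 1 elements -> [12, 15, 11, 27, 25]
Insert 11: shifted 2 elements -> [11, 12, 15, 27, 25]
Insert 27: shifted 0 elements -> [11, 12, 15, 27, 25]
Insert 25: shifted 1 elements -> [11, 12, 15, 25, 27]


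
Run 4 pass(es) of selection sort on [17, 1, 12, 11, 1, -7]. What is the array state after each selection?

Pass 1: Select minimum -7 at index 5, swap -> [-7, 1, 12, 11, 1, 17]
Pass 2: Select minimum 1 at index 1, swap -> [-7, 1, 12, 11, 1, 17]
Pass 3: Select minimum 1 at index 4, swap -> [-7, 1, 1, 11, 12, 17]
Pass 4: Select minimum 11 at index 3, swap -> [-7, 1, 1, 11, 12, 17]


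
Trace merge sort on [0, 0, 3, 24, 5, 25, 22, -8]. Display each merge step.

Divide and conquer:
  Merge [0] + [0] -> [0, 0]
  Merge [3] + [24] -> [3, 24]
  Merge [0, 0] + [3, 24] -> [0, 0, 3, 24]
  Merge [5] + [25] -> [5, 25]
  Merge [22] + [-8] -> [-8, 22]
  Merge [5, 25] + [-8, 22] -> [-8, 5, 22, 25]
  Merge [0, 0, 3, 24] + [-8, 5, 22, 25] -> [-8, 0, 0, 3, 5, 22, 24, 25]


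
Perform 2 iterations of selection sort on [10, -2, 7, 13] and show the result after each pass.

Pass 1: Select minimum -2 at index 1, swap -> [-2, 10, 7, 13]
Pass 2: Select minimum 7 at index 2, swap -> [-2, 7, 10, 13]


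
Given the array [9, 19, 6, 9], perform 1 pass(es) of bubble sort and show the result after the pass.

After pass 1: [9, 6, 9, 19] (2 swaps)
Total swaps: 2


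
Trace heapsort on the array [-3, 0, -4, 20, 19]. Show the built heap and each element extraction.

Build heap: [20, 19, -4, 0, -3]
Extract 20: [19, 0, -4, -3, 20]
Extract 19: [0, -3, -4, 19, 20]
Extract 0: [-3, -4, 0, 19, 20]
Extract -3: [-4, -3, 0, 19, 20]


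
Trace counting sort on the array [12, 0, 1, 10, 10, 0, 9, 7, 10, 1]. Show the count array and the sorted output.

Count array: [2, 2, 0, 0, 0, 0, 0, 1, 0, 1, 3, 0, 1]
(count[i] = number of elements equal to i)
Cumulative count: [2, 4, 4, 4, 4, 4, 4, 5, 5, 6, 9, 9, 10]
Sorted: [0, 0, 1, 1, 7, 9, 10, 10, 10, 12]


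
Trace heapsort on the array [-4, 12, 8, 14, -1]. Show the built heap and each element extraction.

Build heap: [14, 12, 8, -4, -1]
Extract 14: [12, -1, 8, -4, 14]
Extract 12: [8, -1, -4, 12, 14]
Extract 8: [-1, -4, 8, 12, 14]
Extract -1: [-4, -1, 8, 12, 14]


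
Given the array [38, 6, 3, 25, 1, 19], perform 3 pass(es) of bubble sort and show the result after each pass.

After pass 1: [6, 3, 25, 1, 19, 38] (5 swaps)
After pass 2: [3, 6, 1, 19, 25, 38] (3 swaps)
After pass 3: [3, 1, 6, 19, 25, 38] (1 swaps)
Total swaps: 9


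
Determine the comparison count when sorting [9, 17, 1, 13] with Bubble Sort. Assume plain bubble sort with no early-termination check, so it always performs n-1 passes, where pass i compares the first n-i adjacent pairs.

Pass 1: compare adjacent pairs (0,1)..(2,3) = 3 comparison(s), 2 swap(s) -> [9, 1, 13, 17]
Pass 2: compare adjacent pairs (0,1)..(1,2) = 2 comparison(s), 1 swap(s) -> [1, 9, 13, 17]
Pass 3: compare adjacent pairs (0,1)..(0,1) = 1 comparison(s), 0 swap(s) -> [1, 9, 13, 17]
Total comparisons: 3 + 2 + 1 = 6


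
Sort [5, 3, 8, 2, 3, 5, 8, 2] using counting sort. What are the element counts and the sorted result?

Count array: [0, 0, 2, 2, 0, 2, 0, 0, 2]
(count[i] = number of elements equal to i)
Cumulative count: [0, 0, 2, 4, 4, 6, 6, 6, 8]
Sorted: [2, 2, 3, 3, 5, 5, 8, 8]


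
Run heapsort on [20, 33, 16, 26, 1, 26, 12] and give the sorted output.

Build heap: [33, 26, 26, 20, 1, 16, 12]
Extract 33: [26, 20, 26, 12, 1, 16, 33]
Extract 26: [26, 20, 16, 12, 1, 26, 33]
Extract 26: [20, 12, 16, 1, 26, 26, 33]
Extract 20: [16, 12, 1, 20, 26, 26, 33]
Extract 16: [12, 1, 16, 20, 26, 26, 33]
Extract 12: [1, 12, 16, 20, 26, 26, 33]


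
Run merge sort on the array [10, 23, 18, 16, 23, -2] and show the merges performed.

Divide and conquer:
  Merge [23] + [18] -> [18, 23]
  Merge [10] + [18, 23] -> [10, 18, 23]
  Merge [23] + [-2] -> [-2, 23]
  Merge [16] + [-2, 23] -> [-2, 16, 23]
  Merge [10, 18, 23] + [-2, 16, 23] -> [-2, 10, 16, 18, 23, 23]


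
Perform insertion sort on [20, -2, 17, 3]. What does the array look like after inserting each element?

First element 20 is already 'sorted'
Insert -2: shifted 1 elements -> [-2, 20, 17, 3]
Insert 17: shifted 1 elements -> [-2, 17, 20, 3]
Insert 3: shifted 2 elements -> [-2, 3, 17, 20]


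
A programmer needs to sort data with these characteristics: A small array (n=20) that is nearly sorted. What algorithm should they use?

Best choice: Insertion sort
Reason: Insertion sort is O(n) for nearly sorted arrays and has low overhead


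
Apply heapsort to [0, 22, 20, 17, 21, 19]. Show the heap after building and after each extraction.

Build heap: [22, 21, 20, 17, 0, 19]
Extract 22: [21, 19, 20, 17, 0, 22]
Extract 21: [20, 19, 0, 17, 21, 22]
Extract 20: [19, 17, 0, 20, 21, 22]
Extract 19: [17, 0, 19, 20, 21, 22]
Extract 17: [0, 17, 19, 20, 21, 22]


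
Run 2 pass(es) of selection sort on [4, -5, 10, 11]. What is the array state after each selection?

Pass 1: Select minimum -5 at index 1, swap -> [-5, 4, 10, 11]
Pass 2: Select minimum 4 at index 1, swap -> [-5, 4, 10, 11]


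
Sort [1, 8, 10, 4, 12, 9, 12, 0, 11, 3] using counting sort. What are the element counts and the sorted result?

Count array: [1, 1, 0, 1, 1, 0, 0, 0, 1, 1, 1, 1, 2]
(count[i] = number of elements equal to i)
Cumulative count: [1, 2, 2, 3, 4, 4, 4, 4, 5, 6, 7, 8, 10]
Sorted: [0, 1, 3, 4, 8, 9, 10, 11, 12, 12]


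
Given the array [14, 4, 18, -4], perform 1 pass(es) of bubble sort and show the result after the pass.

After pass 1: [4, 14, -4, 18] (2 swaps)
Total swaps: 2


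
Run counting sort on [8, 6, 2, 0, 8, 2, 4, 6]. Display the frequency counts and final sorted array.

Count array: [1, 0, 2, 0, 1, 0, 2, 0, 2]
(count[i] = number of elements equal to i)
Cumulative count: [1, 1, 3, 3, 4, 4, 6, 6, 8]
Sorted: [0, 2, 2, 4, 6, 6, 8, 8]


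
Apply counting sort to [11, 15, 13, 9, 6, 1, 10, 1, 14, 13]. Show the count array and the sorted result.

Count array: [0, 2, 0, 0, 0, 0, 1, 0, 0, 1, 1, 1, 0, 2, 1, 1]
(count[i] = number of elements equal to i)
Cumulative count: [0, 2, 2, 2, 2, 2, 3, 3, 3, 4, 5, 6, 6, 8, 9, 10]
Sorted: [1, 1, 6, 9, 10, 11, 13, 13, 14, 15]


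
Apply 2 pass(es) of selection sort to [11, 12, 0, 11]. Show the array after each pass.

Pass 1: Select minimum 0 at index 2, swap -> [0, 12, 11, 11]
Pass 2: Select minimum 11 at index 2, swap -> [0, 11, 12, 11]


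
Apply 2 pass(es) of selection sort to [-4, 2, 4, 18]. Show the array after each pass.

Pass 1: Select minimum -4 at index 0, swap -> [-4, 2, 4, 18]
Pass 2: Select minimum 2 at index 1, swap -> [-4, 2, 4, 18]


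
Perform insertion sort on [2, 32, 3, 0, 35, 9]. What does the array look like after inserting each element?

First element 2 is already 'sorted'
Insert 32: shifted 0 elements -> [2, 32, 3, 0, 35, 9]
Insert 3: shifted 1 elements -> [2, 3, 32, 0, 35, 9]
Insert 0: shifted 3 elements -> [0, 2, 3, 32, 35, 9]
Insert 35: shifted 0 elements -> [0, 2, 3, 32, 35, 9]
Insert 9: shifted 2 elements -> [0, 2, 3, 9, 32, 35]


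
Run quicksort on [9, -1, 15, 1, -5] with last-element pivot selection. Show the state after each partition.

Partition 1: pivot=-5 at index 0 -> [-5, -1, 15, 1, 9]
Partition 2: pivot=9 at index 3 -> [-5, -1, 1, 9, 15]
Partition 3: pivot=1 at index 2 -> [-5, -1, 1, 9, 15]


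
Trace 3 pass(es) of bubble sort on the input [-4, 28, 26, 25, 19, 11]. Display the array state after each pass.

After pass 1: [-4, 26, 25, 19, 11, 28] (4 swaps)
After pass 2: [-4, 25, 19, 11, 26, 28] (3 swaps)
After pass 3: [-4, 19, 11, 25, 26, 28] (2 swaps)
Total swaps: 9


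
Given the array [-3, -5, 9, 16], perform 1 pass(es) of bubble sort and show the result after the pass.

After pass 1: [-5, -3, 9, 16] (1 swaps)
Total swaps: 1


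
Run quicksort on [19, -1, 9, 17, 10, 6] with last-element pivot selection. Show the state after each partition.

Partition 1: pivot=6 at index 1 -> [-1, 6, 9, 17, 10, 19]
Partition 2: pivot=19 at index 5 -> [-1, 6, 9, 17, 10, 19]
Partition 3: pivot=10 at index 3 -> [-1, 6, 9, 10, 17, 19]


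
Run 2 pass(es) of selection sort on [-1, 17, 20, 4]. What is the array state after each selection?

Pass 1: Select minimum -1 at index 0, swap -> [-1, 17, 20, 4]
Pass 2: Select minimum 4 at index 3, swap -> [-1, 4, 20, 17]


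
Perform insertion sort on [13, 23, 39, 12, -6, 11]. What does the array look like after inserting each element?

First element 13 is already 'sorted'
Insert 23: shifted 0 elements -> [13, 23, 39, 12, -6, 11]
Insert 39: shifted 0 elements -> [13, 23, 39, 12, -6, 11]
Insert 12: shifted 3 elements -> [12, 13, 23, 39, -6, 11]
Insert -6: shifted 4 elements -> [-6, 12, 13, 23, 39, 11]
Insert 11: shifted 4 elements -> [-6, 11, 12, 13, 23, 39]


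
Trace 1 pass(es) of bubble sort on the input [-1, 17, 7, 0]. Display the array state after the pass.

After pass 1: [-1, 7, 0, 17] (2 swaps)
Total swaps: 2


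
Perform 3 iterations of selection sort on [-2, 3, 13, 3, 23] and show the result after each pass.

Pass 1: Select minimum -2 at index 0, swap -> [-2, 3, 13, 3, 23]
Pass 2: Select minimum 3 at index 1, swap -> [-2, 3, 13, 3, 23]
Pass 3: Select minimum 3 at index 3, swap -> [-2, 3, 3, 13, 23]


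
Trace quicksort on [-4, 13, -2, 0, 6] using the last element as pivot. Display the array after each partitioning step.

Partition 1: pivot=6 at index 3 -> [-4, -2, 0, 6, 13]
Partition 2: pivot=0 at index 2 -> [-4, -2, 0, 6, 13]
Partition 3: pivot=-2 at index 1 -> [-4, -2, 0, 6, 13]


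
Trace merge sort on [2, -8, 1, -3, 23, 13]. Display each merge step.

Divide and conquer:
  Merge [-8] + [1] -> [-8, 1]
  Merge [2] + [-8, 1] -> [-8, 1, 2]
  Merge [23] + [13] -> [13, 23]
  Merge [-3] + [13, 23] -> [-3, 13, 23]
  Merge [-8, 1, 2] + [-3, 13, 23] -> [-8, -3, 1, 2, 13, 23]


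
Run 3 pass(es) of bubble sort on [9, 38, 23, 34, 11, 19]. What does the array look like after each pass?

After pass 1: [9, 23, 34, 11, 19, 38] (4 swaps)
After pass 2: [9, 23, 11, 19, 34, 38] (2 swaps)
After pass 3: [9, 11, 19, 23, 34, 38] (2 swaps)
Total swaps: 8


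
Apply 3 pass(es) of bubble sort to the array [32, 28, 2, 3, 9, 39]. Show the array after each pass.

After pass 1: [28, 2, 3, 9, 32, 39] (4 swaps)
After pass 2: [2, 3, 9, 28, 32, 39] (3 swaps)
After pass 3: [2, 3, 9, 28, 32, 39] (0 swaps)
Total swaps: 7


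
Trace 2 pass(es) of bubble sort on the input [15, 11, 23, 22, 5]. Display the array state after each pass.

After pass 1: [11, 15, 22, 5, 23] (3 swaps)
After pass 2: [11, 15, 5, 22, 23] (1 swaps)
Total swaps: 4


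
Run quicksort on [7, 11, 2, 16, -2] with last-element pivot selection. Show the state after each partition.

Partition 1: pivot=-2 at index 0 -> [-2, 11, 2, 16, 7]
Partition 2: pivot=7 at index 2 -> [-2, 2, 7, 16, 11]
Partition 3: pivot=11 at index 3 -> [-2, 2, 7, 11, 16]


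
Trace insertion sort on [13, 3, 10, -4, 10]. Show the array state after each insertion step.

First element 13 is already 'sorted'
Insert 3: shifted 1 elements -> [3, 13, 10, -4, 10]
Insert 10: shifted 1 elements -> [3, 10, 13, -4, 10]
Insert -4: shifted 3 elements -> [-4, 3, 10, 13, 10]
Insert 10: shifted 1 elements -> [-4, 3, 10, 10, 13]


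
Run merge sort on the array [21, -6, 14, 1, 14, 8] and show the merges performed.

Divide and conquer:
  Merge [-6] + [14] -> [-6, 14]
  Merge [21] + [-6, 14] -> [-6, 14, 21]
  Merge [14] + [8] -> [8, 14]
  Merge [1] + [8, 14] -> [1, 8, 14]
  Merge [-6, 14, 21] + [1, 8, 14] -> [-6, 1, 8, 14, 14, 21]


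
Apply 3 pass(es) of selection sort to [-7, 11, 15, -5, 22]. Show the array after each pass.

Pass 1: Select minimum -7 at index 0, swap -> [-7, 11, 15, -5, 22]
Pass 2: Select minimum -5 at index 3, swap -> [-7, -5, 15, 11, 22]
Pass 3: Select minimum 11 at index 3, swap -> [-7, -5, 11, 15, 22]


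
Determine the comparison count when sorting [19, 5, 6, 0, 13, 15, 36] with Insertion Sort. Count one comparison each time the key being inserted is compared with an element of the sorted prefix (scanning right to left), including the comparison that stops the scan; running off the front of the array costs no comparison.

Insert 5: 19 > 5 (shift), reached front = 1 comparison(s) -> [5, 19, 6, 0, 13, 15, 36]
Insert 6: 19 > 6 (shift), 5 <= 6 (stop) = 2 comparison(s) -> [5, 6, 19, 0, 13, 15, 36]
Insert 0: 19 > 0 (shift), 6 > 0 (shift), 5 > 0 (shift), reached front = 3 comparison(s) -> [0, 5, 6, 19, 13, 15, 36]
Insert 13: 19 > 13 (shift), 6 <= 13 (stop) = 2 comparison(s) -> [0, 5, 6, 13, 19, 15, 36]
Insert 15: 19 > 15 (shift), 13 <= 15 (stop) = 2 comparison(s) -> [0, 5, 6, 13, 15, 19, 36]
Insert 36: 19 <= 36 (stop) = 1 comparison(s) -> [0, 5, 6, 13, 15, 19, 36]
Total comparisons: 1 + 2 + 3 + 2 + 2 + 1 = 11


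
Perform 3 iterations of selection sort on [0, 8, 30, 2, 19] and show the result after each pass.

Pass 1: Select minimum 0 at index 0, swap -> [0, 8, 30, 2, 19]
Pass 2: Select minimum 2 at index 3, swap -> [0, 2, 30, 8, 19]
Pass 3: Select minimum 8 at index 3, swap -> [0, 2, 8, 30, 19]


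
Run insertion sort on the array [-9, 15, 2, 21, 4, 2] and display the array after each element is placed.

First element -9 is already 'sorted'
Insert 15: shifted 0 elements -> [-9, 15, 2, 21, 4, 2]
Insert 2: shifted 1 elements -> [-9, 2, 15, 21, 4, 2]
Insert 21: shifted 0 elements -> [-9, 2, 15, 21, 4, 2]
Insert 4: shifted 2 elements -> [-9, 2, 4, 15, 21, 2]
Insert 2: shifted 3 elements -> [-9, 2, 2, 4, 15, 21]


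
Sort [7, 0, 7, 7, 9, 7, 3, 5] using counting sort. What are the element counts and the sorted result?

Count array: [1, 0, 0, 1, 0, 1, 0, 4, 0, 1]
(count[i] = number of elements equal to i)
Cumulative count: [1, 1, 1, 2, 2, 3, 3, 7, 7, 8]
Sorted: [0, 3, 5, 7, 7, 7, 7, 9]


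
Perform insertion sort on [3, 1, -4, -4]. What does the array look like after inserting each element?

First element 3 is already 'sorted'
Insert 1: shifted 1 elements -> [1, 3, -4, -4]
Insert -4: shifted 2 elements -> [-4, 1, 3, -4]
Insert -4: shifted 2 elements -> [-4, -4, 1, 3]


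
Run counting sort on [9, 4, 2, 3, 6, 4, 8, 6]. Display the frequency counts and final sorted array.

Count array: [0, 0, 1, 1, 2, 0, 2, 0, 1, 1]
(count[i] = number of elements equal to i)
Cumulative count: [0, 0, 1, 2, 4, 4, 6, 6, 7, 8]
Sorted: [2, 3, 4, 4, 6, 6, 8, 9]


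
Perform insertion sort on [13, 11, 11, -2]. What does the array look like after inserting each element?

First element 13 is already 'sorted'
Insert 11: shifted 1 elements -> [11, 13, 11, -2]
Insert 11: shifted 1 elements -> [11, 11, 13, -2]
Insert -2: shifted 3 elements -> [-2, 11, 11, 13]


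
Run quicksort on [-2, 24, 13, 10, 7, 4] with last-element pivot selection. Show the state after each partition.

Partition 1: pivot=4 at index 1 -> [-2, 4, 13, 10, 7, 24]
Partition 2: pivot=24 at index 5 -> [-2, 4, 13, 10, 7, 24]
Partition 3: pivot=7 at index 2 -> [-2, 4, 7, 10, 13, 24]
Partition 4: pivot=13 at index 4 -> [-2, 4, 7, 10, 13, 24]


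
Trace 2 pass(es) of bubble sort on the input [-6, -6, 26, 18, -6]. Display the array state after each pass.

After pass 1: [-6, -6, 18, -6, 26] (2 swaps)
After pass 2: [-6, -6, -6, 18, 26] (1 swaps)
Total swaps: 3


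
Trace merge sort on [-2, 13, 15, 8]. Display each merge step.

Divide and conquer:
  Merge [-2] + [13] -> [-2, 13]
  Merge [15] + [8] -> [8, 15]
  Merge [-2, 13] + [8, 15] -> [-2, 8, 13, 15]


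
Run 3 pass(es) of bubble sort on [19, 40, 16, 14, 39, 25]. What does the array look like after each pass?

After pass 1: [19, 16, 14, 39, 25, 40] (4 swaps)
After pass 2: [16, 14, 19, 25, 39, 40] (3 swaps)
After pass 3: [14, 16, 19, 25, 39, 40] (1 swaps)
Total swaps: 8


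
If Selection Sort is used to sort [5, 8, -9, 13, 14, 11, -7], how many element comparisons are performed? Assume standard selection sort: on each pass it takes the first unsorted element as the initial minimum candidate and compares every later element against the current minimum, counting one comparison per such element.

Pass 1: scan indices 1..6 for the minimum = 6 comparison(s); min is -9, place at index 0 -> [-9, 8, 5, 13, 14, 11, -7]
Pass 2: scan indices 2..6 for the minimum = 5 comparison(s); min is -7, place at index 1 -> [-9, -7, 5, 13, 14, 11, 8]
Pass 3: scan indices 3..6 for the minimum = 4 comparison(s); min is 5, place at index 2 -> [-9, -7, 5, 13, 14, 11, 8]
Pass 4: scan indices 4..6 for the minimum = 3 comparison(s); min is 8, place at index 3 -> [-9, -7, 5, 8, 14, 11, 13]
Pass 5: scan indices 5..6 for the minimum = 2 comparison(s); min is 11, place at index 4 -> [-9, -7, 5, 8, 11, 14, 13]
Pass 6: scan indices 6..6 for the minimum = 1 comparison(s); min is 13, place at index 5 -> [-9, -7, 5, 8, 11, 13, 14]
Selection sort always scans the whole unsorted suffix, so the count is (n-1) + (n-2) + ... + 1 = n(n-1)/2 = 7*6/2 = 21 regardless of the input order.
Total comparisons: 6 + 5 + 4 + 3 + 2 + 1 = 21


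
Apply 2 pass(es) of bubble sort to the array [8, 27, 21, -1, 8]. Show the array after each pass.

After pass 1: [8, 21, -1, 8, 27] (3 swaps)
After pass 2: [8, -1, 8, 21, 27] (2 swaps)
Total swaps: 5


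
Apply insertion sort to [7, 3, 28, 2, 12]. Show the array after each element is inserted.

First element 7 is already 'sorted'
Insert 3: shifted 1 elements -> [3, 7, 28, 2, 12]
Insert 28: shifted 0 elements -> [3, 7, 28, 2, 12]
Insert 2: shifted 3 elements -> [2, 3, 7, 28, 12]
Insert 12: shifted 1 elements -> [2, 3, 7, 12, 28]


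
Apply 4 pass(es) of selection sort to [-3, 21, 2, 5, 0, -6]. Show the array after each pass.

Pass 1: Select minimum -6 at index 5, swap -> [-6, 21, 2, 5, 0, -3]
Pass 2: Select minimum -3 at index 5, swap -> [-6, -3, 2, 5, 0, 21]
Pass 3: Select minimum 0 at index 4, swap -> [-6, -3, 0, 5, 2, 21]
Pass 4: Select minimum 2 at index 4, swap -> [-6, -3, 0, 2, 5, 21]


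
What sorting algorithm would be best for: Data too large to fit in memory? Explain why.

Best choice: External merge sort
Reason: Minimizes disk I/O by sequential reads/writes


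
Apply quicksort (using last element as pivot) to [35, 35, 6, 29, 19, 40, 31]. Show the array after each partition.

Partition 1: pivot=31 at index 3 -> [6, 29, 19, 31, 35, 40, 35]
Partition 2: pivot=19 at index 1 -> [6, 19, 29, 31, 35, 40, 35]
Partition 3: pivot=35 at index 5 -> [6, 19, 29, 31, 35, 35, 40]


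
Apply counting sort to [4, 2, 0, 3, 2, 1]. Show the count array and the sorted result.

Count array: [1, 1, 2, 1, 1]
(count[i] = number of elements equal to i)
Cumulative count: [1, 2, 4, 5, 6]
Sorted: [0, 1, 2, 2, 3, 4]


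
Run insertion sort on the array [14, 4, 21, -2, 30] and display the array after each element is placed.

First element 14 is already 'sorted'
Insert 4: shifted 1 elements -> [4, 14, 21, -2, 30]
Insert 21: shifted 0 elements -> [4, 14, 21, -2, 30]
Insert -2: shifted 3 elements -> [-2, 4, 14, 21, 30]
Insert 30: shifted 0 elements -> [-2, 4, 14, 21, 30]


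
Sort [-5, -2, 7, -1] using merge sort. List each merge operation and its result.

Divide and conquer:
  Merge [-5] + [-2] -> [-5, -2]
  Merge [7] + [-1] -> [-1, 7]
  Merge [-5, -2] + [-1, 7] -> [-5, -2, -1, 7]


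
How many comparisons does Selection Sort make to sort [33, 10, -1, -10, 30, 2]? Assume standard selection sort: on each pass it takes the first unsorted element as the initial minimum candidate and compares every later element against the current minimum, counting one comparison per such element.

Pass 1: scan indices 1..5 for the minimum = 5 comparison(s); min is -10, place at index 0 -> [-10, 10, -1, 33, 30, 2]
Pass 2: scan indices 2..5 for the minimum = 4 comparison(s); min is -1, place at index 1 -> [-10, -1, 10, 33, 30, 2]
Pass 3: scan indices 3..5 for the minimum = 3 comparison(s); min is 2, place at index 2 -> [-10, -1, 2, 33, 30, 10]
Pass 4: scan indices 4..5 for the minimum = 2 comparison(s); min is 10, place at index 3 -> [-10, -1, 2, 10, 30, 33]
Pass 5: scan indices 5..5 for the minimum = 1 comparison(s); min is 30, place at index 4 -> [-10, -1, 2, 10, 30, 33]
Selection sort always scans the whole unsorted suffix, so the count is (n-1) + (n-2) + ... + 1 = n(n-1)/2 = 6*5/2 = 15 regardless of the input order.
Total comparisons: 5 + 4 + 3 + 2 + 1 = 15


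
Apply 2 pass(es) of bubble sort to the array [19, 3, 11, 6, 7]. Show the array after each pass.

After pass 1: [3, 11, 6, 7, 19] (4 swaps)
After pass 2: [3, 6, 7, 11, 19] (2 swaps)
Total swaps: 6


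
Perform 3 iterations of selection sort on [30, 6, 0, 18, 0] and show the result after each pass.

Pass 1: Select minimum 0 at index 2, swap -> [0, 6, 30, 18, 0]
Pass 2: Select minimum 0 at index 4, swap -> [0, 0, 30, 18, 6]
Pass 3: Select minimum 6 at index 4, swap -> [0, 0, 6, 18, 30]


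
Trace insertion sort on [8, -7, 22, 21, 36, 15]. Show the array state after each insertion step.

First element 8 is already 'sorted'
Insert -7: shifted 1 elements -> [-7, 8, 22, 21, 36, 15]
Insert 22: shifted 0 elements -> [-7, 8, 22, 21, 36, 15]
Insert 21: shifted 1 elements -> [-7, 8, 21, 22, 36, 15]
Insert 36: shifted 0 elements -> [-7, 8, 21, 22, 36, 15]
Insert 15: shifted 3 elements -> [-7, 8, 15, 21, 22, 36]


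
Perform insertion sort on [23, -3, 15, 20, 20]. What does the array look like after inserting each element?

First element 23 is already 'sorted'
Insert -3: shifted 1 elements -> [-3, 23, 15, 20, 20]
Insert 15: shifted 1 elements -> [-3, 15, 23, 20, 20]
Insert 20: shifted 1 elements -> [-3, 15, 20, 23, 20]
Insert 20: shifted 1 elements -> [-3, 15, 20, 20, 23]
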